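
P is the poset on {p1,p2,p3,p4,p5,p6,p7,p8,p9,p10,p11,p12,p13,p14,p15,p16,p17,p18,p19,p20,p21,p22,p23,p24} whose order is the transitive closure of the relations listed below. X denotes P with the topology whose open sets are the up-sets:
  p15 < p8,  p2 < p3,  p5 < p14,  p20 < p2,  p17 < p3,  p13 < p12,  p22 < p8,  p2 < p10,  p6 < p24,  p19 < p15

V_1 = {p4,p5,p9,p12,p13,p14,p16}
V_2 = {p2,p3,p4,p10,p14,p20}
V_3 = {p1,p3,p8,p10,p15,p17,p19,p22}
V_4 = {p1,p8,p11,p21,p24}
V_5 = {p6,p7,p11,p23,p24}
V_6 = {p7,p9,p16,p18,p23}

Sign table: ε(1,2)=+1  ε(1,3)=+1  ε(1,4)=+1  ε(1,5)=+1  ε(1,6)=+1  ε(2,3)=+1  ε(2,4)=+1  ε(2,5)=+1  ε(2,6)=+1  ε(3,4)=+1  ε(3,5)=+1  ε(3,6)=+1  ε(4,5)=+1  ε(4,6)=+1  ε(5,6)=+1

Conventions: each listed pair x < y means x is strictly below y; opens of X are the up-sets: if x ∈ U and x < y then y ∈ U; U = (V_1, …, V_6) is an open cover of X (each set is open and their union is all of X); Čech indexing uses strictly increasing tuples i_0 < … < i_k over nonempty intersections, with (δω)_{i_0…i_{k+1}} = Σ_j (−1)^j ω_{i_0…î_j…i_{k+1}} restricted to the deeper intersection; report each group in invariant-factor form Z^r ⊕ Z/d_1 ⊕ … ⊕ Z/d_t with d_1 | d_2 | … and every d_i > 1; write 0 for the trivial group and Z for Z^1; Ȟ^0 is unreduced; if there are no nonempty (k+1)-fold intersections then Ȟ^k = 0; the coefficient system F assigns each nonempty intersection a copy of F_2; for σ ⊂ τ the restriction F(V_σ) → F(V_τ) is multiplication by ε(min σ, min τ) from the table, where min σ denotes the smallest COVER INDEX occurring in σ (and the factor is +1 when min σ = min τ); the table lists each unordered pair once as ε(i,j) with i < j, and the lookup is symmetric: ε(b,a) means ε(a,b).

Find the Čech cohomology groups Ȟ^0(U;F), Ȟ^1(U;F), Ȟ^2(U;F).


nerve simplices:
  V12={p4,p14} V16={p9,p16} V23={p3,p10} V34={p1,p8} V45={p11,p24} V56={p7,p23}
C dims 6,6; δ0: rk_F2 5
degree 0: 6−5−0 = 1 → Ȟ^0 ≅ Z/2
degree 1: 6−0−5 = 1 → Ȟ^1 ≅ Z/2
degree 2: 0−0−0 = 0 → Ȟ^2 ≅ 0

Ȟ^0 ≅ Z/2, Ȟ^1 ≅ Z/2, Ȟ^2 ≅ 0


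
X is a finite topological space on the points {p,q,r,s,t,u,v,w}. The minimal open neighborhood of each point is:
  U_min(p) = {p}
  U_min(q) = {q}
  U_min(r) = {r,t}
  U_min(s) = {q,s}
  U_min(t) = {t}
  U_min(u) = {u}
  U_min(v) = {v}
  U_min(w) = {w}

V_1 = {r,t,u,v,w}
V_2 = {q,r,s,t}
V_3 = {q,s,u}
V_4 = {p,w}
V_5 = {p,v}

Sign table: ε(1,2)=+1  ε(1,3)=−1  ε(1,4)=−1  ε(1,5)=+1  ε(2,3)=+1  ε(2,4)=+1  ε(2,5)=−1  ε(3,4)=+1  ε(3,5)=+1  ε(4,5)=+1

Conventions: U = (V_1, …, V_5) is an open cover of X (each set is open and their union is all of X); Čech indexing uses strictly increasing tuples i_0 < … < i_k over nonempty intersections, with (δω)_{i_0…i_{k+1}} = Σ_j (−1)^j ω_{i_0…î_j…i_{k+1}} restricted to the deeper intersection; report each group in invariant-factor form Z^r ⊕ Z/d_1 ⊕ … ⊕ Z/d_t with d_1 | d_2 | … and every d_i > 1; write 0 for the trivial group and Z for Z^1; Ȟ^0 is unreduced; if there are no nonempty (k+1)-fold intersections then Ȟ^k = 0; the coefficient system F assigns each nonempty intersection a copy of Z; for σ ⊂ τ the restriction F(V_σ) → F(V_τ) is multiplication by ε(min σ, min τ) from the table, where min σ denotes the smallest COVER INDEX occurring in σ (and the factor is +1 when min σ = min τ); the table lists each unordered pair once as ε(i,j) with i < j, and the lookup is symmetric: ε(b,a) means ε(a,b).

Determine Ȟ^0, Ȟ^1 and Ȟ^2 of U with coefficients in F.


cover nerve:
  V12={r,t} V13={u} V14={w} V15={v} V23={q,s} V45={p}
C dims 5,6; δ0: rk 5, SNF 1^4·2
Ȟ^0: (5−5)−0=0 ⇒ 0
Ȟ^1: (6−0)−5=1 plus torsion [2] ⇒ Z ⊕ Z/2
Ȟ^2: (0−0)−0=0 ⇒ 0

Ȟ^0 = 0, Ȟ^1 = Z ⊕ Z/2 and Ȟ^2 = 0


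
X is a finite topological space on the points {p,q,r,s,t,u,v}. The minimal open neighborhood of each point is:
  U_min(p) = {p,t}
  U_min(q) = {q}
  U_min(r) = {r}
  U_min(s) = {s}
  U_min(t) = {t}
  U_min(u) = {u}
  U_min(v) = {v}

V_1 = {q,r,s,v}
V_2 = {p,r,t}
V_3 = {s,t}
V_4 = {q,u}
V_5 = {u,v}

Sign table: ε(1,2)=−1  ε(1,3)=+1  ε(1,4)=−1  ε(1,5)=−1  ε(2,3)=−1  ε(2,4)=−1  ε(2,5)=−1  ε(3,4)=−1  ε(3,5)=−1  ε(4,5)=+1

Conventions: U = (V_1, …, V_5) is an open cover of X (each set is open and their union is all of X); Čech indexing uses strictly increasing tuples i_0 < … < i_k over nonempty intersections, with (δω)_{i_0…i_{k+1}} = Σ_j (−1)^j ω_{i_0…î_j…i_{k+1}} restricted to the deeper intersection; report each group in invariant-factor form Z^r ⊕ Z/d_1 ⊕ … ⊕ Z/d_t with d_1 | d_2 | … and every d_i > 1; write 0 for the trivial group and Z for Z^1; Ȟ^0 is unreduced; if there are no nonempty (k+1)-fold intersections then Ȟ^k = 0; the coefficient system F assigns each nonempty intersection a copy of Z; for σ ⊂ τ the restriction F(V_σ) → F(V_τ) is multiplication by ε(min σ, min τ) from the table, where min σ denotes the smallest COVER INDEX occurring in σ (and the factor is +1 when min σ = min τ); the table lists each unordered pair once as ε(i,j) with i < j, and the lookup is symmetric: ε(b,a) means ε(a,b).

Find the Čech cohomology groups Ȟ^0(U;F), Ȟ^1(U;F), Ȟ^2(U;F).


Ȟ^0 ≅ Z; Ȟ^1 ≅ Z^2; Ȟ^2 ≅ 0

nonempty overlaps:
  V12={r} V13={s} V14={q} V15={v} V23={t} V45={u}
C dims 5,6; δ0: rk 4, SNF 1^4
degree 0: 5−4−0 = 1 → Ȟ^0 ≅ Z
degree 1: 6−0−4 = 2 → Ȟ^1 ≅ Z^2
degree 2: 0−0−0 = 0 → Ȟ^2 ≅ 0


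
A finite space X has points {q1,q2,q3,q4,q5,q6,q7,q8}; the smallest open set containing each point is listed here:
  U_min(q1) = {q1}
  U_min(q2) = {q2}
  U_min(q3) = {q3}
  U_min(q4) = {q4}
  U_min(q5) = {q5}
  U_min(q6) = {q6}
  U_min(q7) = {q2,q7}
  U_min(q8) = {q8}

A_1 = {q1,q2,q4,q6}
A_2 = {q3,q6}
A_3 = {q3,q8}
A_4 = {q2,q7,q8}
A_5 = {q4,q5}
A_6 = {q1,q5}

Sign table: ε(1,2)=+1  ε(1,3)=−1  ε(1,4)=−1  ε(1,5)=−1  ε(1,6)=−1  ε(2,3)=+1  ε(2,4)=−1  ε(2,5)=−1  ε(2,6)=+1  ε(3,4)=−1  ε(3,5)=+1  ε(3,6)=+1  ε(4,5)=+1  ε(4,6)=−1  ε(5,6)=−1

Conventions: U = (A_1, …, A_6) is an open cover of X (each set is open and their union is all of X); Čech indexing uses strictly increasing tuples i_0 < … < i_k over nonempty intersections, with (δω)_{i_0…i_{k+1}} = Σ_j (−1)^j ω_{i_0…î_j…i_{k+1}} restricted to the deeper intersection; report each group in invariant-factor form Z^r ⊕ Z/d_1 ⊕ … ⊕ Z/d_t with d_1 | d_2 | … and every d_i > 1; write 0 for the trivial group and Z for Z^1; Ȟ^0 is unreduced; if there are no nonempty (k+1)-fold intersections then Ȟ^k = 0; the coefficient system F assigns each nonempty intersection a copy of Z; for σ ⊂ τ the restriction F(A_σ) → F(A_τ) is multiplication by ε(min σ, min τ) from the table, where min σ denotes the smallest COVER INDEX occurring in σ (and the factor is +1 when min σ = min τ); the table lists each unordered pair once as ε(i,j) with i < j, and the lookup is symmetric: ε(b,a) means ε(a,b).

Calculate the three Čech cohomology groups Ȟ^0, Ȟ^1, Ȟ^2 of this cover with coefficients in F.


nerve of the cover:
  A12={q6} A14={q2} A15={q4} A16={q1} A23={q3} A34={q8} A56={q5}
C dims 6,7; δ0: rk 6, SNF 1^5·2
Ȟ^0 = (6 − 6) − 0 = 0, so Ȟ^0 ≅ 0
Ȟ^1 = (7 − 0) − 6 = 1 plus torsion [2], so Ȟ^1 ≅ Z ⊕ Z/2
Ȟ^2 = (0 − 0) − 0 = 0, so Ȟ^2 ≅ 0

Ȟ^0 ≅ 0, Ȟ^1 ≅ Z ⊕ Z/2, Ȟ^2 ≅ 0


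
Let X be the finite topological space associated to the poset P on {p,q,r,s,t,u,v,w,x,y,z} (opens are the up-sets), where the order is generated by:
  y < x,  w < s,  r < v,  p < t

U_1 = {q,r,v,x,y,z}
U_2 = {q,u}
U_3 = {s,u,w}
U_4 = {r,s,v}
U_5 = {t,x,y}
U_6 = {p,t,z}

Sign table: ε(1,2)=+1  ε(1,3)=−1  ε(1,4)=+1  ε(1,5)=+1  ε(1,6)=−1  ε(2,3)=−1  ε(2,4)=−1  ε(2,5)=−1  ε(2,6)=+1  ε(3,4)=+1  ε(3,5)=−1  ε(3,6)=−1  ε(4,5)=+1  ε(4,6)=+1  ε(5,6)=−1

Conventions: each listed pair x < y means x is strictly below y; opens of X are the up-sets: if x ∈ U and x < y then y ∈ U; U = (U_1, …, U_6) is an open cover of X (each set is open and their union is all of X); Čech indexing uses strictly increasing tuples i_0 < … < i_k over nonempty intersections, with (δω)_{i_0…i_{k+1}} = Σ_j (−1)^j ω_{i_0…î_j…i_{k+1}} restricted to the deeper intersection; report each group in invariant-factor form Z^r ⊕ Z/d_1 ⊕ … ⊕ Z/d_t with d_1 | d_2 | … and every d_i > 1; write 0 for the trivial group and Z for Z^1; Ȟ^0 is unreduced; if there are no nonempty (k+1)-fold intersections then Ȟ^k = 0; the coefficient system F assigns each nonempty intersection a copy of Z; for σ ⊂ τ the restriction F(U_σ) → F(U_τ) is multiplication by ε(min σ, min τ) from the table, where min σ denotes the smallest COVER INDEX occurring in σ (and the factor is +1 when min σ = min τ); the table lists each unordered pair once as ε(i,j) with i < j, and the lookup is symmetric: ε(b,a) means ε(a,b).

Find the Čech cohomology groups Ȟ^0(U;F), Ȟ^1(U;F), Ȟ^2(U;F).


nerve simplices:
  U12={q} U14={r,v} U15={x,y} U16={z} U23={u} U34={s} U56={t}
C dims 6,7; δ0: rk 6, SNF 1^5·2
degree 0: 6−6−0 = 0 → Ȟ^0 ≅ 0
degree 1: 7−0−6 = 1 plus torsion [2] → Ȟ^1 ≅ Z ⊕ Z/2
degree 2: 0−0−0 = 0 → Ȟ^2 ≅ 0

Ȟ^0(U;F) ≅ 0, Ȟ^1(U;F) ≅ Z ⊕ Z/2 and Ȟ^2(U;F) ≅ 0


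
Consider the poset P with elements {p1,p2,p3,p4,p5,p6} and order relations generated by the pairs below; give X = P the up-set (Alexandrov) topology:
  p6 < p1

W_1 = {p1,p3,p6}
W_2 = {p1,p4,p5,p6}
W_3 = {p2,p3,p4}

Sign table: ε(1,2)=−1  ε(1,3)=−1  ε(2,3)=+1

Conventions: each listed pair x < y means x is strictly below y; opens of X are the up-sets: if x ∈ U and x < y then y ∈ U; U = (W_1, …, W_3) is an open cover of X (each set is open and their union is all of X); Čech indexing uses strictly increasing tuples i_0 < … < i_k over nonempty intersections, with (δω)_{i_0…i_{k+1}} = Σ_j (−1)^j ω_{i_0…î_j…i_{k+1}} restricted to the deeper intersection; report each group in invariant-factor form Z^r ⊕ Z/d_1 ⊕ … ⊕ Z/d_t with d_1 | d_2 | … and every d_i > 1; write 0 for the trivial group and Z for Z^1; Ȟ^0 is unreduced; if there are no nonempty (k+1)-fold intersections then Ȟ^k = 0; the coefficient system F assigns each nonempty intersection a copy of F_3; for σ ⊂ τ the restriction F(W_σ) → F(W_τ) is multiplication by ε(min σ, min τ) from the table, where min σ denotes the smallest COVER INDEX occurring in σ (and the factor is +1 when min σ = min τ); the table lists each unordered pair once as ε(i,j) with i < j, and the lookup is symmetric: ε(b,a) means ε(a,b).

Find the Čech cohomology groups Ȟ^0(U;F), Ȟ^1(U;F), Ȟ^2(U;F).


Ȟ^0 = Z/3,  Ȟ^1 = Z/3,  Ȟ^2 = 0

nerve of the cover:
  W12={p1,p6} W13={p3} W23={p4}
C dims 3,3; δ0: rk_F3 2
Ȟ^0 = (3 − 2) − 0 = 1, so Ȟ^0 ≅ Z/3
Ȟ^1 = (3 − 0) − 2 = 1, so Ȟ^1 ≅ Z/3
Ȟ^2 = (0 − 0) − 0 = 0, so Ȟ^2 ≅ 0


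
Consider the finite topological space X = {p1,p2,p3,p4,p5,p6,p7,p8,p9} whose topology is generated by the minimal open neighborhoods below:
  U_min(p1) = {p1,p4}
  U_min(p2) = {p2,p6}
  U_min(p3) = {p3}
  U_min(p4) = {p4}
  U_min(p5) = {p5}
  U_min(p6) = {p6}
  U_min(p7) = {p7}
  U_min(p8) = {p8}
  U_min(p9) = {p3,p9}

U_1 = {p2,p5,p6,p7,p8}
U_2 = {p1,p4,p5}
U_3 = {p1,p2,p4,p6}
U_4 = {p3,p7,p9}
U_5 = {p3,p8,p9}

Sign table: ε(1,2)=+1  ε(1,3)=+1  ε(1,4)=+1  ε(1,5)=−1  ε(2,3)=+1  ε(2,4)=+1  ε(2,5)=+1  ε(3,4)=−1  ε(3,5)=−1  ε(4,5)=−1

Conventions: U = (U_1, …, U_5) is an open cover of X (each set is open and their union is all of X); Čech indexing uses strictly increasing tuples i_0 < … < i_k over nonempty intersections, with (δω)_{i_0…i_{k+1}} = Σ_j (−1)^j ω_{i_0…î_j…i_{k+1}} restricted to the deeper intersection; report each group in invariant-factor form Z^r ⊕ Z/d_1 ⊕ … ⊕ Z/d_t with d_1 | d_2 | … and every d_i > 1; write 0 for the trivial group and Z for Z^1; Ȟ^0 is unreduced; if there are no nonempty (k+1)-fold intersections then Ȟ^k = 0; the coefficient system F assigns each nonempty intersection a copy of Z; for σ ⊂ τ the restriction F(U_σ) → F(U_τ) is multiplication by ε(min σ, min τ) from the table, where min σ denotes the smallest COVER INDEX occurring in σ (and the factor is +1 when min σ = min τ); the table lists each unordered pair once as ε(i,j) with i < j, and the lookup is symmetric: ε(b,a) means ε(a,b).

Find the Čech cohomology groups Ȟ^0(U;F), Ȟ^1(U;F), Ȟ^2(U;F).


nonempty overlaps:
  U12={p5} U13={p2,p6} U14={p7} U15={p8} U23={p1,p4} U45={p3,p9}
C dims 5,6; δ0: rk 4, SNF 1^4
degree 0: 5−4−0 = 1 → Ȟ^0 ≅ Z
degree 1: 6−0−4 = 2 → Ȟ^1 ≅ Z^2
degree 2: 0−0−0 = 0 → Ȟ^2 ≅ 0

Ȟ^0 ≅ Z, Ȟ^1 ≅ Z^2 and Ȟ^2 ≅ 0


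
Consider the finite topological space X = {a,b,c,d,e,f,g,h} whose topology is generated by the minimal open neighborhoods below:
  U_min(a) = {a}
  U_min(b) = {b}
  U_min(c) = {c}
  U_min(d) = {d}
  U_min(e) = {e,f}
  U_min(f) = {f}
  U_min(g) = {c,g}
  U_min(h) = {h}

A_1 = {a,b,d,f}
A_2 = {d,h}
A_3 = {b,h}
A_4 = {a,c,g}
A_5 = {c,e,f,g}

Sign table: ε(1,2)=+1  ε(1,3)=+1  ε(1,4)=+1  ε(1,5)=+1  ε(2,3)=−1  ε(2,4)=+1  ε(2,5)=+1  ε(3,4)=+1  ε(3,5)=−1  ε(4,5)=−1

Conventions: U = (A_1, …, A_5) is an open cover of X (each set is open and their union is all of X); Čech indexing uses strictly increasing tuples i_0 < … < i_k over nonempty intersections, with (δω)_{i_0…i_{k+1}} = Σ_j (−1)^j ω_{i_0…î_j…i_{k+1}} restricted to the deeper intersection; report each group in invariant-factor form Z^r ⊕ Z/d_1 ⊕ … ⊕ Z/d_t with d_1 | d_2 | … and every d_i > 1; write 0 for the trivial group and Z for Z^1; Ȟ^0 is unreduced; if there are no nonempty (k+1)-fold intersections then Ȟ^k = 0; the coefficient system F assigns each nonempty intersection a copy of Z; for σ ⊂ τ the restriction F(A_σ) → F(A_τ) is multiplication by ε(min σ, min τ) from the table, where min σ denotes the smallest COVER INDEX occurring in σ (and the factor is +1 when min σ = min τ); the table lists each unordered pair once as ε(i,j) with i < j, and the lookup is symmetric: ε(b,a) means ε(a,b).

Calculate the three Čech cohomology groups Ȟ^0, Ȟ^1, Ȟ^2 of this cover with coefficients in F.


cover nerve:
  A12={d} A13={b} A14={a} A15={f} A23={h} A45={c,g}
C dims 5,6; δ0: rk 5, SNF 1^4·2
Ȟ^0: (5−5)−0=0 ⇒ 0
Ȟ^1: (6−0)−5=1 plus torsion [2] ⇒ Z ⊕ Z/2
Ȟ^2: (0−0)−0=0 ⇒ 0

Ȟ^0 ≅ 0,  Ȟ^1 ≅ Z ⊕ Z/2,  Ȟ^2 ≅ 0


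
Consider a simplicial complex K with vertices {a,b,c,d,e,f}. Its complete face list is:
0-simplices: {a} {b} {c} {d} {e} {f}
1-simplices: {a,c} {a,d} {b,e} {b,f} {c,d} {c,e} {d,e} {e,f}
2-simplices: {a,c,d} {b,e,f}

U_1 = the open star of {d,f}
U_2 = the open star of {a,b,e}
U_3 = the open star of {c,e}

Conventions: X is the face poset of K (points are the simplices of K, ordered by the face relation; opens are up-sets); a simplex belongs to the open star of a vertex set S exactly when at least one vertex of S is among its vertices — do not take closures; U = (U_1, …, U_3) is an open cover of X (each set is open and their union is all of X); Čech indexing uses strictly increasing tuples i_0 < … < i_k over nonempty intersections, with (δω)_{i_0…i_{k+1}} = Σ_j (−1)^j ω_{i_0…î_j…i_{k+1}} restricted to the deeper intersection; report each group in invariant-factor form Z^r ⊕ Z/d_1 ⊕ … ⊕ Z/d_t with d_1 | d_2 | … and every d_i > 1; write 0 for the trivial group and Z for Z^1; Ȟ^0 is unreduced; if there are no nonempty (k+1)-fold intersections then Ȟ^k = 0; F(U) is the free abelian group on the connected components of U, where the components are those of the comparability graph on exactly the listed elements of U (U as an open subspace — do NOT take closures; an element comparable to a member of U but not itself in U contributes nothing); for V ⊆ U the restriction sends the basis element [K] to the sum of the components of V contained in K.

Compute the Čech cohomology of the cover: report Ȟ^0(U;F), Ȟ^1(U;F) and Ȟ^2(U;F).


nonempty intersections:
  U1={{d},{f},{a,d},{b,f},{c,d},{d,e},{e,f},{a,c,d},{b,e,f}} U2={{a},{b},{e},{a,c},{a,d},{b,e},{b,f},{c,e},{d,e},{e,f},{a,c,d},{b,e,f}} U3={{c},{e},{a,c},{b,e},{c,d},{c,e},{d,e},{e,f},{a,c,d},{b,e,f}}
  U12={{a,d},{b,f},{d,e},{e,f},{a,c,d},{b,e,f}} U13={{c,d},{d,e},{e,f},{a,c,d},{b,e,f}} U23={{e},{a,c},{b,e},{c,e},{d,e},{e,f},{a,c,d},{b,e,f}}
  U123={{d,e},{e,f},{a,c,d},{b,e,f}}
components per intersection:
  U1: {{d},{a,d},{c,d},{d,e},{a,c,d}} {{f},{b,f},{e,f},{b,e,f}}
  U2: {{a},{a,c},{a,d},{a,c,d}} {{b},{e},{b,e},{b,f},{c,e},{d,e},{e,f},{b,e,f}}
  U3: {{c},{e},{a,c},{b,e},{c,d},{c,e},{d,e},{e,f},{a,c,d},{b,e,f}}
  U12: {{a,d},{a,c,d}} {{b,f},{e,f},{b,e,f}} {{d,e}}
  U13: {{c,d},{a,c,d}} {{d,e}} {{e,f},{b,e,f}}
  U23: {{e},{b,e},{c,e},{d,e},{e,f},{b,e,f}} {{a,c},{a,c,d}}
  U123: {{d,e}} {{e,f},{b,e,f}} {{a,c,d}}
C dims 5,8,3; δ0: rk 4, SNF 1^4; δ1: rk 3, SNF 1^3
Ȟ^0: (5−4)−0=1 ⇒ Z
Ȟ^1: (8−3)−4=1 ⇒ Z
Ȟ^2: (3−0)−3=0 ⇒ 0

Ȟ^0 ≅ Z, Ȟ^1 ≅ Z and Ȟ^2 ≅ 0


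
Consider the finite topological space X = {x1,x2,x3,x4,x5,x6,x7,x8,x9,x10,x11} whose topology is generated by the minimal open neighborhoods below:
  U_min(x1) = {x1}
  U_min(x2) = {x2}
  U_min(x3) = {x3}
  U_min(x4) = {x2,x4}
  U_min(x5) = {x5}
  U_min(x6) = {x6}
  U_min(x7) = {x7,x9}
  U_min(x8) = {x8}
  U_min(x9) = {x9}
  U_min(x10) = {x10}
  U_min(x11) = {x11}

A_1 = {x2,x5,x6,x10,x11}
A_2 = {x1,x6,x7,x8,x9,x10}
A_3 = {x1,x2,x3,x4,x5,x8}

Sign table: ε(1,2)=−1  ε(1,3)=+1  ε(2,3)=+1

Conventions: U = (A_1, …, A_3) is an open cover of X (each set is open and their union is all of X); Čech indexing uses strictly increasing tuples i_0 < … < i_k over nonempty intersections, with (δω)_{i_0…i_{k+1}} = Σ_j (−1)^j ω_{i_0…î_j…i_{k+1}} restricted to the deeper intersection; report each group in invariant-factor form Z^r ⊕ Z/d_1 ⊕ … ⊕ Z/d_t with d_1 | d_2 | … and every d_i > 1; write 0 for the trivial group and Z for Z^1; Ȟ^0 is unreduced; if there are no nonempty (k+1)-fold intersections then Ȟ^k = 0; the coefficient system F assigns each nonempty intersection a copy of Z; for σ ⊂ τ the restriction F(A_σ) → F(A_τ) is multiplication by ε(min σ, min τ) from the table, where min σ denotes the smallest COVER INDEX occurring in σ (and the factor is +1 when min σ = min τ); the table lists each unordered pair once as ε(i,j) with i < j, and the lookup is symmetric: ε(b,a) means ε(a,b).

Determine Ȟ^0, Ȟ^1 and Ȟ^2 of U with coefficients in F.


Ȟ^0 ≅ 0; Ȟ^1 ≅ Z/2; Ȟ^2 ≅ 0

nonempty overlaps:
  A12={x6,x10} A13={x2,x5} A23={x1,x8}
C dims 3,3; δ0: rk 3, SNF 1^2·2
degree 0: 3−3−0 = 0 → Ȟ^0 ≅ 0
degree 1: 3−0−3 = 0 plus torsion [2] → Ȟ^1 ≅ Z/2
degree 2: 0−0−0 = 0 → Ȟ^2 ≅ 0


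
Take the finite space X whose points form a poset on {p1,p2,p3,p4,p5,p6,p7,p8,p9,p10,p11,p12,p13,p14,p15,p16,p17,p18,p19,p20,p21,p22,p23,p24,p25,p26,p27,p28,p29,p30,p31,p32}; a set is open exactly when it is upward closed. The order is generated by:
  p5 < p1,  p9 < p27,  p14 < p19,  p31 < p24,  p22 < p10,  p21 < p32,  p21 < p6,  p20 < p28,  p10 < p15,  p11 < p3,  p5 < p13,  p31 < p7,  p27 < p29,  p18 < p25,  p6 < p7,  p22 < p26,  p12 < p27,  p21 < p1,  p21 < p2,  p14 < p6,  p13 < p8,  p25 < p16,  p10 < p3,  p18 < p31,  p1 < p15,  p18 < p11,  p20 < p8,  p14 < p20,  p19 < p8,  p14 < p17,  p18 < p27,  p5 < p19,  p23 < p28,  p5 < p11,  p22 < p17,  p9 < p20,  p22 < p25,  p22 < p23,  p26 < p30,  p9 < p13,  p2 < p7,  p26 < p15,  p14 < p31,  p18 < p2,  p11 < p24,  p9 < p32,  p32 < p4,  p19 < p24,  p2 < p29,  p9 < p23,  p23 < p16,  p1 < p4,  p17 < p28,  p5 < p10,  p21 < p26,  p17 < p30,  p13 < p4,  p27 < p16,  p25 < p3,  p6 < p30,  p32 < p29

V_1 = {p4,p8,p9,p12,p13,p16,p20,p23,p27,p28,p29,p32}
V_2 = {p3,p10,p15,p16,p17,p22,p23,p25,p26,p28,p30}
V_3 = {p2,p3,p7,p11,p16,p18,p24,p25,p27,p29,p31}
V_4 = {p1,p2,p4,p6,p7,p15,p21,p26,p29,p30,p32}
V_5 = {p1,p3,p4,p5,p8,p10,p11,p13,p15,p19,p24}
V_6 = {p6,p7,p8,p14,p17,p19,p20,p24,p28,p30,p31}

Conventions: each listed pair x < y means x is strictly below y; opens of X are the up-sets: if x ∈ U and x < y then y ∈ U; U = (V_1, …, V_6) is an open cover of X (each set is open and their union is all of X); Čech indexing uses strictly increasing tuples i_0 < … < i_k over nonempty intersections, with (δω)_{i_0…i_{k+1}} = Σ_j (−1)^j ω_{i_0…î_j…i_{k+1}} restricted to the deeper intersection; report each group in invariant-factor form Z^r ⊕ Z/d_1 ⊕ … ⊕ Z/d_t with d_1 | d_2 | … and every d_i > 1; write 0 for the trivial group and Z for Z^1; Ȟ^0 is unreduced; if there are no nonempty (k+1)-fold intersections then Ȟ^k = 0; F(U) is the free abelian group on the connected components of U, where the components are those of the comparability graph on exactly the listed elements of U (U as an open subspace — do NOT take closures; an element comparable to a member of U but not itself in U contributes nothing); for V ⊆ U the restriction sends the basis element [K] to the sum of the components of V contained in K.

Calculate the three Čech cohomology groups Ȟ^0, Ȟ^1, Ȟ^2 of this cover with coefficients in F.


Ȟ^0 ≅ Z, Ȟ^1 ≅ 0, Ȟ^2 ≅ Z/2

cover nerve:
  V12={p16,p23,p28} V13={p16,p27,p29} V14={p4,p29,p32} V15={p4,p8,p13} V16={p8,p20,p28} V23={p3,p16,p25} V24={p15,p26,p30} V25={p3,p10,p15} V26={p17,p28,p30} V34={p2,p7,p29} V35={p3,p11,p24} V36={p7,p24,p31} V45={p1,p4,p15} V46={p6,p7,p30} V56={p8,p19,p24}
  V123={p16} V126={p28} V134={p29} V145={p4} V156={p8} V235={p3} V245={p15} V246={p30} V346={p7} V356={p24}
components per intersection:
  V1: {p4,p8,p9,p12,p13,p16,p20,p23,p27,p28,p29,p32}
  V2: {p3,p10,p15,p16,p17,p22,p23,p25,p26,p28,p30}
  V3: {p2,p3,p7,p11,p16,p18,p24,p25,p27,p29,p31}
  V4: {p1,p2,p4,p6,p7,p15,p21,p26,p29,p30,p32}
  V5: {p1,p3,p4,p5,p8,p10,p11,p13,p15,p19,p24}
  V6: {p6,p7,p8,p14,p17,p19,p20,p24,p28,p30,p31}
  V12: {p16,p23,p28}
  V13: {p16,p27,p29}
  V14: {p4,p29,p32}
  V15: {p4,p8,p13}
  V16: {p8,p20,p28}
  V23: {p3,p16,p25}
  V24: {p15,p26,p30}
  V25: {p3,p10,p15}
  V26: {p17,p28,p30}
  V34: {p2,p7,p29}
  V35: {p3,p11,p24}
  V36: {p7,p24,p31}
  V45: {p1,p4,p15}
  V46: {p6,p7,p30}
  V56: {p8,p19,p24}
  V123: {p16}
  V126: {p28}
  V134: {p29}
  V145: {p4}
  V156: {p8}
  V235: {p3}
  V245: {p15}
  V246: {p30}
  V346: {p7}
  V356: {p24}
C dims 6,15,10; δ0: rk 5, SNF 1^5; δ1: rk 10, SNF 1^9·2
Ȟ^0: (6−5)−0=1 ⇒ Z
Ȟ^1: (15−10)−5=0 ⇒ 0
Ȟ^2: (10−0)−10=0 plus torsion [2] ⇒ Z/2


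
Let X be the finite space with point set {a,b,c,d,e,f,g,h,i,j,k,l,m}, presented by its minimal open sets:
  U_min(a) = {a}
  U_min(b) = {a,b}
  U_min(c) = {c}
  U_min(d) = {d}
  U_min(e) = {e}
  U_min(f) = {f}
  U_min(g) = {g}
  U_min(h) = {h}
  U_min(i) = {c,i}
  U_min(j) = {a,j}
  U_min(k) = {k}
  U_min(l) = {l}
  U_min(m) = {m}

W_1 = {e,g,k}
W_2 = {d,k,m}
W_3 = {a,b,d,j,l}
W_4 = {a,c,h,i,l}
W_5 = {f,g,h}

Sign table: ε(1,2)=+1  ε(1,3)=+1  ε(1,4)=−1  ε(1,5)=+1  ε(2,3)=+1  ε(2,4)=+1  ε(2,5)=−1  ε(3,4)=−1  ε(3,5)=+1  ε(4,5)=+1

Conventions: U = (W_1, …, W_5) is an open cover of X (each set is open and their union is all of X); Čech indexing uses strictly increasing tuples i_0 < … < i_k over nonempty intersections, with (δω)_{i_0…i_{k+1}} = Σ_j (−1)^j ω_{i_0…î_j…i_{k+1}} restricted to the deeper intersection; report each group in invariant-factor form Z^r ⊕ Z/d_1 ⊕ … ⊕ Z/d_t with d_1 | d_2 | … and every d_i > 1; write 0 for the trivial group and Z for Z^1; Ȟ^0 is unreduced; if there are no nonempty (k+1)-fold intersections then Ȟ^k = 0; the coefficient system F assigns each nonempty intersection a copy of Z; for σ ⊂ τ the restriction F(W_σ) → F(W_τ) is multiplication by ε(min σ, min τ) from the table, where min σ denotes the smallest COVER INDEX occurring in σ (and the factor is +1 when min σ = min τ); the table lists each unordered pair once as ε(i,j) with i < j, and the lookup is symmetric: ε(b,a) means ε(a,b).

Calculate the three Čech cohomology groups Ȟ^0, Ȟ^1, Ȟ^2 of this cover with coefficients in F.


nerve simplices:
  W12={k} W15={g} W23={d} W34={a,l} W45={h}
C dims 5,5; δ0: rk 5, SNF 1^4·2
degree 0: 5−5−0 = 0 → Ȟ^0 ≅ 0
degree 1: 5−0−5 = 0 plus torsion [2] → Ȟ^1 ≅ Z/2
degree 2: 0−0−0 = 0 → Ȟ^2 ≅ 0

Ȟ^0 ≅ 0,  Ȟ^1 ≅ Z/2,  Ȟ^2 ≅ 0


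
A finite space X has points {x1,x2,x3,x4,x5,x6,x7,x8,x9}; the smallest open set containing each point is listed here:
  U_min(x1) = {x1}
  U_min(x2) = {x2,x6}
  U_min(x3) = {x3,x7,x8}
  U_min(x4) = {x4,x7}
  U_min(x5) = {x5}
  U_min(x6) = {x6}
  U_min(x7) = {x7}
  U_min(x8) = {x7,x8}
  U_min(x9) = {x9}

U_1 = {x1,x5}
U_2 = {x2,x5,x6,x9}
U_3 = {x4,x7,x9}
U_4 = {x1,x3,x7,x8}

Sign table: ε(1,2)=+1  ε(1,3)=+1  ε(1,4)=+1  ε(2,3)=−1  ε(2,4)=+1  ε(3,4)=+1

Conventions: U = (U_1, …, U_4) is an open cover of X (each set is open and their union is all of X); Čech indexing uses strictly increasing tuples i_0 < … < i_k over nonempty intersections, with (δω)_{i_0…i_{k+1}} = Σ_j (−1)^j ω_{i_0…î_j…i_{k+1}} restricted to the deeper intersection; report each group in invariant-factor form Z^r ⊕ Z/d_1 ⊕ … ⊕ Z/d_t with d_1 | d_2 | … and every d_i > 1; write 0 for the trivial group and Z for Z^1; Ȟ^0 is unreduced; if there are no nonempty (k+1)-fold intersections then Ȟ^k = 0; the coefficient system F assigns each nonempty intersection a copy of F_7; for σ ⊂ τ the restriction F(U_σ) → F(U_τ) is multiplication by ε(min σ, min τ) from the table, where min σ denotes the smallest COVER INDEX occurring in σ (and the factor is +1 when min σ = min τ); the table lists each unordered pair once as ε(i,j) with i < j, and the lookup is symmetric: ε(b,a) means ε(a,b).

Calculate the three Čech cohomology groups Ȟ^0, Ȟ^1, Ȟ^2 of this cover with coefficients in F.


nerve simplices:
  U12={x5} U14={x1} U23={x9} U34={x7}
C dims 4,4; δ0: rk_F7 4
degree 0: 4−4−0 = 0 → Ȟ^0 ≅ 0
degree 1: 4−0−4 = 0 → Ȟ^1 ≅ 0
degree 2: 0−0−0 = 0 → Ȟ^2 ≅ 0

Ȟ^0(U;F) ≅ 0; Ȟ^1(U;F) ≅ 0; Ȟ^2(U;F) ≅ 0


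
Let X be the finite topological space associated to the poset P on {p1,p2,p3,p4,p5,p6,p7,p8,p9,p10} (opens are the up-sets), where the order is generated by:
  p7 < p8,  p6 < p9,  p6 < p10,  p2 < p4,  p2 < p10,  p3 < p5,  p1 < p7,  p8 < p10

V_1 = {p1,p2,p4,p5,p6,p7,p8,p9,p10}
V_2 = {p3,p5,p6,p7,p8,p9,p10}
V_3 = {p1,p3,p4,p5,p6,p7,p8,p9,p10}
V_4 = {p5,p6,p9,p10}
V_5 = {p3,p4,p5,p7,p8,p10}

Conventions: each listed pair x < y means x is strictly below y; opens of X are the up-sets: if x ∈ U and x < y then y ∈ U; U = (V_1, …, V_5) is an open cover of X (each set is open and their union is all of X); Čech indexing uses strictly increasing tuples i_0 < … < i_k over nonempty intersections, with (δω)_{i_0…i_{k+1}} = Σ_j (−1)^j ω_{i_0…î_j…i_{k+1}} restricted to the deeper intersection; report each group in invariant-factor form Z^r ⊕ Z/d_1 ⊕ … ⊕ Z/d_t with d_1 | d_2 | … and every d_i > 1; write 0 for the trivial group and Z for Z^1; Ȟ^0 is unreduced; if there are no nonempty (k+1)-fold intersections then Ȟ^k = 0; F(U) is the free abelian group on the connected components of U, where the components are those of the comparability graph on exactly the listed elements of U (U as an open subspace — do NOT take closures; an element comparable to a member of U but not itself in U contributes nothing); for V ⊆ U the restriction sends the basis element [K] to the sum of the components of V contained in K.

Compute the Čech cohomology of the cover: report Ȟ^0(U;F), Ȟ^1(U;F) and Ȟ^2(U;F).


nerve simplices:
  V12={p5,p6,p7,p8,p9,p10} V13={p1,p4,p5,p6,p7,p8,p9,p10} V14={p5,p6,p9,p10} V15={p4,p5,p7,p8,p10} V23={p3,p5,p6,p7,p8,p9,p10} V24={p5,p6,p9,p10} V25={p3,p5,p7,p8,p10} V34={p5,p6,p9,p10} V35={p3,p4,p5,p7,p8,p10} V45={p5,p10}
  V123={p5,p6,p7,p8,p9,p10} V124={p5,p6,p9,p10} V125={p5,p7,p8,p10} V134={p5,p6,p9,p10} V135={p4,p5,p7,p8,p10} V145={p5,p10} V234={p5,p6,p9,p10} V235={p3,p5,p7,p8,p10} V245={p5,p10} V345={p5,p10}
  V1234={p5,p6,p9,p10} V1235={p5,p7,p8,p10} V1245={p5,p10} V1345={p5,p10} V2345={p5,p10}
  V12345={p5,p10}
components per intersection:
  V1: {p1,p2,p4,p6,p7,p8,p9,p10} {p5}
  V2: {p3,p5} {p6,p7,p8,p9,p10}
  V3: {p1,p6,p7,p8,p9,p10} {p3,p5} {p4}
  V4: {p5} {p6,p9,p10}
  V5: {p3,p5} {p4} {p7,p8,p10}
  V12: {p5} {p6,p7,p8,p9,p10}
  V13: {p1,p6,p7,p8,p9,p10} {p4} {p5}
  V14: {p5} {p6,p9,p10}
  V15: {p4} {p5} {p7,p8,p10}
  V23: {p3,p5} {p6,p7,p8,p9,p10}
  V24: {p5} {p6,p9,p10}
  V25: {p3,p5} {p7,p8,p10}
  V34: {p5} {p6,p9,p10}
  V35: {p3,p5} {p4} {p7,p8,p10}
  V45: {p5} {p10}
  V123: {p5} {p6,p7,p8,p9,p10}
  V124: {p5} {p6,p9,p10}
  V125: {p5} {p7,p8,p10}
  V134: {p5} {p6,p9,p10}
  V135: {p4} {p5} {p7,p8,p10}
  V145: {p5} {p10}
  V234: {p5} {p6,p9,p10}
  V235: {p3,p5} {p7,p8,p10}
  V245: {p5} {p10}
  V345: {p5} {p10}
  V1234: {p5} {p6,p9,p10}
  V1235: {p5} {p7,p8,p10}
  V1245: {p5} {p10}
  V1345: {p5} {p10}
  V2345: {p5} {p10}
  V12345: {p5} {p10}
C dims 12,23,21,10; δ0: rk 10, SNF 1^10; δ1: rk 13, SNF 1^13; δ2: rk 8, SNF 1^8
degree 0: 12−10−0 = 2 → Ȟ^0 ≅ Z^2
degree 1: 23−13−10 = 0 → Ȟ^1 ≅ 0
degree 2: 21−8−13 = 0 → Ȟ^2 ≅ 0

Ȟ^0(U;F) ≅ Z^2, Ȟ^1(U;F) ≅ 0 and Ȟ^2(U;F) ≅ 0


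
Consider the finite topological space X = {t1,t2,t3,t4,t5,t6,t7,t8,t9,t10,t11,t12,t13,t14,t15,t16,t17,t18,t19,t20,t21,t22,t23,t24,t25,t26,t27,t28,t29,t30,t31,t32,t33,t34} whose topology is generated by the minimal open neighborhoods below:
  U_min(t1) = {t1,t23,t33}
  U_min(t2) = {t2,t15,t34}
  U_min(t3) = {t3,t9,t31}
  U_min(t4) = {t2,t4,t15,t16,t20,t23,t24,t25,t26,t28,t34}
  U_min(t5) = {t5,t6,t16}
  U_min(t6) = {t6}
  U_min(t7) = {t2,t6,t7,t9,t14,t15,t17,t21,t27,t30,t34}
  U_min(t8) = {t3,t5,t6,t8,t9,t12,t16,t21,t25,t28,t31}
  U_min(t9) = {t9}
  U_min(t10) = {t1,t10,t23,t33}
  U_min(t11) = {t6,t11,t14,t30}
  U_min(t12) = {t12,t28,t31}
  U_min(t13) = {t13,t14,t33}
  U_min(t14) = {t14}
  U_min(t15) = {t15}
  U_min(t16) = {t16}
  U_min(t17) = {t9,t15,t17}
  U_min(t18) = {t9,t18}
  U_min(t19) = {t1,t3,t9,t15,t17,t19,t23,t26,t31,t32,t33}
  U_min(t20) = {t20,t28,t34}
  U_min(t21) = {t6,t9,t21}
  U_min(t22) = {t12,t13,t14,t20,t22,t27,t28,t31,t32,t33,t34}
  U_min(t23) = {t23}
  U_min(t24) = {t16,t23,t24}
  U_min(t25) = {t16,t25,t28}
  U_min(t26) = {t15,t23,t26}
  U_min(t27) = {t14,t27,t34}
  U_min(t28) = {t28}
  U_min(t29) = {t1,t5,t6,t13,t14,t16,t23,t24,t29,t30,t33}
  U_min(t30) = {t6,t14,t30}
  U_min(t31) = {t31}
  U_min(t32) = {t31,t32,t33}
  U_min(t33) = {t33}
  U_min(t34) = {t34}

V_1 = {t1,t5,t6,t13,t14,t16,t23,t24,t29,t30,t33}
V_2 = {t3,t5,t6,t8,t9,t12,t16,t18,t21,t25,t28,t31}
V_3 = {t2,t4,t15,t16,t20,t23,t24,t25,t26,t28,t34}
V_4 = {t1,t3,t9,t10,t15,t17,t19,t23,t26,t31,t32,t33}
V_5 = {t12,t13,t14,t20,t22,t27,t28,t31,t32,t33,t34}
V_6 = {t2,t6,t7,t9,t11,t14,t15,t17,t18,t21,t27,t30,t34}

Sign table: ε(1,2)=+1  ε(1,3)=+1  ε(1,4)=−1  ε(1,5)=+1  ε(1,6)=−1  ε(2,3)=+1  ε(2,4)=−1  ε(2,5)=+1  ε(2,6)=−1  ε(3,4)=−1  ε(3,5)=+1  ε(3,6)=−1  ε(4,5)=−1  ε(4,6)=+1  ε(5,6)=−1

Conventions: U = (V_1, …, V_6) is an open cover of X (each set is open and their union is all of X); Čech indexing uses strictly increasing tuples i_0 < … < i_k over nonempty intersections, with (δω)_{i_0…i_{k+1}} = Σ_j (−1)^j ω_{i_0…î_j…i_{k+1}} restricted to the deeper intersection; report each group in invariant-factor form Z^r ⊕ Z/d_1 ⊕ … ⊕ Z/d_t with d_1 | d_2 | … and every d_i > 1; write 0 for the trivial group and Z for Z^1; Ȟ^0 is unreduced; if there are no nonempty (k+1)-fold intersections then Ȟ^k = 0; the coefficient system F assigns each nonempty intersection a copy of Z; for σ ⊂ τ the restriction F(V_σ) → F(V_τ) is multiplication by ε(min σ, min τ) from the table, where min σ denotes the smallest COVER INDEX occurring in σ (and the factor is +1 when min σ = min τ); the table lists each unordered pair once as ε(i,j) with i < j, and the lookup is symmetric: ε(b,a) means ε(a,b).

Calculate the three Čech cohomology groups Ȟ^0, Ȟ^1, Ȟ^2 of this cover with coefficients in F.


intersection data:
  V12={t5,t6,t16} V13={t16,t23,t24} V14={t1,t23,t33} V15={t13,t14,t33} V16={t6,t14,t30} V23={t16,t25,t28} V24={t3,t9,t31} V25={t12,t28,t31} V26={t6,t9,t18,t21} V34={t15,t23,t26} V35={t20,t28,t34} V36={t2,t15,t34} V45={t31,t32,t33} V46={t9,t15,t17} V56={t14,t27,t34}
  V123={t16} V126={t6} V134={t23} V145={t33} V156={t14} V235={t28} V245={t31} V246={t9} V346={t15} V356={t34}
C dims 6,15,10; δ0: rk 5, SNF 1^5; δ1: rk 10, SNF 1^9·2
Ȟ^0 = (6 − 5) − 0 = 1, so Ȟ^0 ≅ Z
Ȟ^1 = (15 − 10) − 5 = 0, so Ȟ^1 ≅ 0
Ȟ^2 = (10 − 0) − 10 = 0 plus torsion [2], so Ȟ^2 ≅ Z/2

Ȟ^0 = Z, Ȟ^1 = 0, Ȟ^2 = Z/2


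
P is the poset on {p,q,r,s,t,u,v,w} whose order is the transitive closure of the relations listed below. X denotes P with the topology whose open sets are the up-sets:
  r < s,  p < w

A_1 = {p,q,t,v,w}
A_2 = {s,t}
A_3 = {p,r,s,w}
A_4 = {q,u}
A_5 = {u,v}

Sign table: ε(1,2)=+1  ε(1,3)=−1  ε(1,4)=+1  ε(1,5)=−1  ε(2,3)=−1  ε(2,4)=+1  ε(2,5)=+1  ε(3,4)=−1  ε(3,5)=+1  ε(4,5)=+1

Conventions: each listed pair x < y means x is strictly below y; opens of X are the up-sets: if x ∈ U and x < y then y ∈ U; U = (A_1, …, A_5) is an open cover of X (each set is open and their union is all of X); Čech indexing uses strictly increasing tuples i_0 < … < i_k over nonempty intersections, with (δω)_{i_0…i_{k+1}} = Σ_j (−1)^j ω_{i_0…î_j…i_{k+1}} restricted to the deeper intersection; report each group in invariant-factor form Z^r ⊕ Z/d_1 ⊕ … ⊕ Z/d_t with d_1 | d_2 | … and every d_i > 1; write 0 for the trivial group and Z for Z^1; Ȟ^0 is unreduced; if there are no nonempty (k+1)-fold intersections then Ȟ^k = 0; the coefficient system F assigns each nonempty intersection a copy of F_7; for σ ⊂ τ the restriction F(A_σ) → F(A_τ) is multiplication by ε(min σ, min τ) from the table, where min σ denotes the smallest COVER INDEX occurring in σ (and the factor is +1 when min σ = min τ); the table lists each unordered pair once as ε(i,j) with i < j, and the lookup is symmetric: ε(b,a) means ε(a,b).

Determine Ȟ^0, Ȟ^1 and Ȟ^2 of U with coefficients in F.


Ȟ^0(U;F) ≅ 0,  Ȟ^1(U;F) ≅ Z/7,  Ȟ^2(U;F) ≅ 0

cover nerve:
  A12={t} A13={p,w} A14={q} A15={v} A23={s} A45={u}
C dims 5,6; δ0: rk_F7 5
Ȟ^0: (5−5)−0=0 ⇒ 0
Ȟ^1: (6−0)−5=1 ⇒ Z/7
Ȟ^2: (0−0)−0=0 ⇒ 0


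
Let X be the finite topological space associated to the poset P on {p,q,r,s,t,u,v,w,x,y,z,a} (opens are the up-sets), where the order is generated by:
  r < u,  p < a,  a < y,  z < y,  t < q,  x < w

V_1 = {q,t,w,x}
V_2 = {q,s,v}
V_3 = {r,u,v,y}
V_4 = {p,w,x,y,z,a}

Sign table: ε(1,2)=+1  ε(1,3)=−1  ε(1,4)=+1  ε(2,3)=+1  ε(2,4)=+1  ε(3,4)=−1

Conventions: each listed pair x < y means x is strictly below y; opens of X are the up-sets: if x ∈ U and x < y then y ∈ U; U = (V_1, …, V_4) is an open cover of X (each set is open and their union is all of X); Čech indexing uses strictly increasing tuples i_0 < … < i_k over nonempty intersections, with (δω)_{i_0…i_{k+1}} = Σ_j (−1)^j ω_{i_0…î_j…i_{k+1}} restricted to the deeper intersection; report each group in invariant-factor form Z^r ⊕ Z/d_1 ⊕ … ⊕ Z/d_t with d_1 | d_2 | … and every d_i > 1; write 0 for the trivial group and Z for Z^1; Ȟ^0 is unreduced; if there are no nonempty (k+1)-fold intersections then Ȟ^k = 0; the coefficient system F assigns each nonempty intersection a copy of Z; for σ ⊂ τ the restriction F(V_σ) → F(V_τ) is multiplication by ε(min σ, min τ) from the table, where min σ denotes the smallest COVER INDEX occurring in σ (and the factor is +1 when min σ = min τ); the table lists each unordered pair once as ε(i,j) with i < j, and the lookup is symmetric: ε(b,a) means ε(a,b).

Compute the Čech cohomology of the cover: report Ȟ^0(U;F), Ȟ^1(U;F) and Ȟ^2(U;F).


cover nerve:
  V12={q} V14={w,x} V23={v} V34={y}
C dims 4,4; δ0: rk 4, SNF 1^3·2
Ȟ^0: (4−4)−0=0 ⇒ 0
Ȟ^1: (4−0)−4=0 plus torsion [2] ⇒ Z/2
Ȟ^2: (0−0)−0=0 ⇒ 0

Ȟ^0(U;F) ≅ 0, Ȟ^1(U;F) ≅ Z/2, Ȟ^2(U;F) ≅ 0


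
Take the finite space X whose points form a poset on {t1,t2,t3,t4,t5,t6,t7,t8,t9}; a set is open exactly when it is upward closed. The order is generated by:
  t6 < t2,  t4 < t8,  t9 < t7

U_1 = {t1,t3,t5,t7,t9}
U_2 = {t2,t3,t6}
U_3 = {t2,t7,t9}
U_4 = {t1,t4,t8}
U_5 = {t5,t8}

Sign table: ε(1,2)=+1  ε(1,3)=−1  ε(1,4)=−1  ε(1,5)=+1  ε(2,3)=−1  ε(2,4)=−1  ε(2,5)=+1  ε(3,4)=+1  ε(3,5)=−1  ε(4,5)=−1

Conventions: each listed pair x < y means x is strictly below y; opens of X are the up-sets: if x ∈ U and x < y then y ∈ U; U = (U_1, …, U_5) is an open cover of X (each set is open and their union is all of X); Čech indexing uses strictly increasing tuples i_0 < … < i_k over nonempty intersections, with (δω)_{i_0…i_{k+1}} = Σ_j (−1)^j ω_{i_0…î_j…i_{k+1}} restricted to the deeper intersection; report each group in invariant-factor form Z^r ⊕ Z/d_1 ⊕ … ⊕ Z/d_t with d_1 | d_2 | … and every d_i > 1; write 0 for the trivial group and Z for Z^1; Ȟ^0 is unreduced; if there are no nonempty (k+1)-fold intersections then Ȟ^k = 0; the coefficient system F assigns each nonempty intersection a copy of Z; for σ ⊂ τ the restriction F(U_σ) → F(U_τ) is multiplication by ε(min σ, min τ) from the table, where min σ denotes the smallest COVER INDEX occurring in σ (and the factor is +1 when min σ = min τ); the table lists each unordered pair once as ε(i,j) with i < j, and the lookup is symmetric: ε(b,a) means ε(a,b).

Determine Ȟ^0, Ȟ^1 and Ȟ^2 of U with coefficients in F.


nonempty overlaps:
  U12={t3} U13={t7,t9} U14={t1} U15={t5} U23={t2} U45={t8}
C dims 5,6; δ0: rk 4, SNF 1^4
degree 0: 5−4−0 = 1 → Ȟ^0 ≅ Z
degree 1: 6−0−4 = 2 → Ȟ^1 ≅ Z^2
degree 2: 0−0−0 = 0 → Ȟ^2 ≅ 0

Ȟ^0 ≅ Z,  Ȟ^1 ≅ Z^2,  Ȟ^2 ≅ 0


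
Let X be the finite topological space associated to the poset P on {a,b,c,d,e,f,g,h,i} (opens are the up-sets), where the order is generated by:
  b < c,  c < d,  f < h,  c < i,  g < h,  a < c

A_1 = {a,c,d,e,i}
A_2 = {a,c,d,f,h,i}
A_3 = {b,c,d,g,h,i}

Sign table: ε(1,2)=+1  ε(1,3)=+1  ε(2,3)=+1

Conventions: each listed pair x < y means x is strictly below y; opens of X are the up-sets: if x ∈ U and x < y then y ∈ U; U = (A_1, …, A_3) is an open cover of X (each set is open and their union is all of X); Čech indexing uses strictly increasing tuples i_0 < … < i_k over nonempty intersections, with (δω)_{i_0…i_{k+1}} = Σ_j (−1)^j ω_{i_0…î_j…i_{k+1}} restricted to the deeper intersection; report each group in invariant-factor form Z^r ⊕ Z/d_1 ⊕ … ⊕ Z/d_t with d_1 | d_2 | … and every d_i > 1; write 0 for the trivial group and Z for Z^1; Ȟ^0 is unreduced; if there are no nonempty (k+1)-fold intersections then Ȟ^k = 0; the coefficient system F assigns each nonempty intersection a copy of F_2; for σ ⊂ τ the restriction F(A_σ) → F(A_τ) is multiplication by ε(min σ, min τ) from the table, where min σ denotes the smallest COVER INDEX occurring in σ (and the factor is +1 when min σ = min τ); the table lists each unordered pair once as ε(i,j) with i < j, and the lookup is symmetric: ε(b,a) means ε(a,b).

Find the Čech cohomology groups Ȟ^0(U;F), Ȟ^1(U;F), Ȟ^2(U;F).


nerve simplices:
  A12={a,c,d,i} A13={c,d,i} A23={c,d,h,i}
  A123={c,d,i}
C dims 3,3,1; δ0: rk_F2 2; δ1: rk_F2 1
degree 0: 3−2−0 = 1 → Ȟ^0 ≅ Z/2
degree 1: 3−1−2 = 0 → Ȟ^1 ≅ 0
degree 2: 1−0−1 = 0 → Ȟ^2 ≅ 0

Ȟ^0(U;F) ≅ Z/2,  Ȟ^1(U;F) ≅ 0,  Ȟ^2(U;F) ≅ 0


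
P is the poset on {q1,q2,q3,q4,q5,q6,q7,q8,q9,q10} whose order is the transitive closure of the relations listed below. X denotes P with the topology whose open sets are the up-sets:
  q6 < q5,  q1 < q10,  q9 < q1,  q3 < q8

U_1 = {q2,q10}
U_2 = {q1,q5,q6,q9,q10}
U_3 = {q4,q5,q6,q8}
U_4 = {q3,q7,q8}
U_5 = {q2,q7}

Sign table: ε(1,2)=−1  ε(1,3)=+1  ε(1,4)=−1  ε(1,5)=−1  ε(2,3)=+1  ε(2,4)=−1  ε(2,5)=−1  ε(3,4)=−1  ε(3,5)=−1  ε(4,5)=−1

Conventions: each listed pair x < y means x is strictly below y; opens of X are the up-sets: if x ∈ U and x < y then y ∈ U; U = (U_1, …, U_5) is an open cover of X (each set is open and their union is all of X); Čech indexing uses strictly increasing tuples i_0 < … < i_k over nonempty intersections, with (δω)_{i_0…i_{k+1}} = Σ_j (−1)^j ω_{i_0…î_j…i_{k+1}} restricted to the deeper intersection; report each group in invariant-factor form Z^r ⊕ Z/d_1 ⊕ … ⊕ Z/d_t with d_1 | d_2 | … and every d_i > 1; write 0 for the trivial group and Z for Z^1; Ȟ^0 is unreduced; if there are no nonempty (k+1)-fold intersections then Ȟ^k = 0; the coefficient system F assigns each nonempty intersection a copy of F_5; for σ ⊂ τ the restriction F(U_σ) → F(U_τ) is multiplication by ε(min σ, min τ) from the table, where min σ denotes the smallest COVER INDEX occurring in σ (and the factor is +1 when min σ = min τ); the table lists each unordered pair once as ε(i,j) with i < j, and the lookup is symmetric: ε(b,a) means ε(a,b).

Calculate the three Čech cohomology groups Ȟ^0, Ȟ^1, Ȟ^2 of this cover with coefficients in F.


nonempty overlaps:
  U12={q10} U15={q2} U23={q5,q6} U34={q8} U45={q7}
C dims 5,5; δ0: rk_F5 4
degree 0: 5−4−0 = 1 → Ȟ^0 ≅ Z/5
degree 1: 5−0−4 = 1 → Ȟ^1 ≅ Z/5
degree 2: 0−0−0 = 0 → Ȟ^2 ≅ 0

Ȟ^0 = Z/5, Ȟ^1 = Z/5, Ȟ^2 = 0
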